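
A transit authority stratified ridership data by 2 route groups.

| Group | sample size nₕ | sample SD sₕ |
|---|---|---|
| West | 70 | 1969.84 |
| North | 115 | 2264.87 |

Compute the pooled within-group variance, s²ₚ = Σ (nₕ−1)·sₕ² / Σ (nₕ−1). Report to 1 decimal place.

Degrees of freedom: 69 + 114 = 183.
Σ(nₕ−1)sₕ² = 69·3880269.6256 + 114·5129636.1169 = 852517121.493.
s²ₚ = 852517121.493 / 183 = 4658563.505... → 4658563.5.

4658563.5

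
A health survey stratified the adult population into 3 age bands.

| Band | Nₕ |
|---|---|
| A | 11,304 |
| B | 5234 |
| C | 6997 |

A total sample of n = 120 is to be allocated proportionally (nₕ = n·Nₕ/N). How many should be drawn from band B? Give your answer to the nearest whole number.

Share of band B = 5234/23535 = 0.22239.
Allocate 120 × 0.22239 = 26.687... → 27.

27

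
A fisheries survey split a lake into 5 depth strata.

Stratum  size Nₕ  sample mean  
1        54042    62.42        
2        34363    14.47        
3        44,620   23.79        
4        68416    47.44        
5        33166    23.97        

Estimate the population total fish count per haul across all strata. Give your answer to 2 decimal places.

Population total = Σ Nₕ·x̄ₕ (each stratum's size times its mean).
54042·62.42 + 34363·14.47 + 44620·23.79 + 68416·47.44 + 33166·23.97 = 3373301.64 + 497232.61 + 1061509.8 + 3245655.04 + 794989.02 = 8972688.11.

8972688.11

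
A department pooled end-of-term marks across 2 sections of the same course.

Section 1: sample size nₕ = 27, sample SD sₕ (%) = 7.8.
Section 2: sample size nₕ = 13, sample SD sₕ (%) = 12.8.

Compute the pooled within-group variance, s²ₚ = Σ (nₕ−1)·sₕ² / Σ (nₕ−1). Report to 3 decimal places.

1: (27−1)·7.8² = 26·60.84 = 1581.84
2: (13−1)·12.8² = 12·163.84 = 1966.08
Numerator = 3547.92; denominator = Σ(nₕ−1) = 38.
s²ₚ = 3547.92/38 = 93.36632... → 93.366.

93.366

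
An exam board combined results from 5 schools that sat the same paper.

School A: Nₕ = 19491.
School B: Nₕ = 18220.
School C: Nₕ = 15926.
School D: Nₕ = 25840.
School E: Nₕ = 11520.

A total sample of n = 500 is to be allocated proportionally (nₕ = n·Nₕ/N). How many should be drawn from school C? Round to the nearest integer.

88

N = 19491 + 18220 + 15926 + 25840 + 11520 = 90997.
n_C = 500·15926/90997 = 87.508... → 88.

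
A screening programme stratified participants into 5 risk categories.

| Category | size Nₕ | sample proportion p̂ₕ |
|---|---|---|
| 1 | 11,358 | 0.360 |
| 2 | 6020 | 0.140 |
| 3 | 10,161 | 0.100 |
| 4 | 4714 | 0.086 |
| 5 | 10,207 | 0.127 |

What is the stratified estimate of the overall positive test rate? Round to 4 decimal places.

0.1802

N = 11358 + 6020 + 10161 + 4714 + 10207 = 42460.
Overall proportion = Σ (Nₕ/N)·p̂ₕ.
Σ Nₕp̂ₕ = 4088.88 + 842.8 + 1016.1 + 405.404 + 1296.289 = 7649.473.
7649.473 / 42460 = 0.180157... → 0.1802.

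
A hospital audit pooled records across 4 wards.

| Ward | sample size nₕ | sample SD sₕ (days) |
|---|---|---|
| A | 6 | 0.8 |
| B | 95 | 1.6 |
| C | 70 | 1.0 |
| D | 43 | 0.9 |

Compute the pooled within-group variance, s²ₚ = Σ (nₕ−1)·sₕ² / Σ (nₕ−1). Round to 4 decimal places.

Degrees of freedom: 5 + 94 + 69 + 42 = 210.
Σ(nₕ−1)sₕ² = 5·0.64 + 94·2.56 + 69·1 + 42·0.81 = 346.86.
s²ₚ = 346.86 / 210 = 1.651714... → 1.6517.

1.6517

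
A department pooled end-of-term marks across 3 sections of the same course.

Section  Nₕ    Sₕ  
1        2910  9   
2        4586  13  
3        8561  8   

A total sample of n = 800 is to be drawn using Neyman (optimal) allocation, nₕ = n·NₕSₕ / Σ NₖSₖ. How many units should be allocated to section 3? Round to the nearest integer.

355

Σ NₕSₕ = 2910·9 + 4586·13 + 8561·8 = 154296.
Share for 3: 68488/154296 = 0.44387.
n_3 = 800 × 0.44387 = 355.099... → 355.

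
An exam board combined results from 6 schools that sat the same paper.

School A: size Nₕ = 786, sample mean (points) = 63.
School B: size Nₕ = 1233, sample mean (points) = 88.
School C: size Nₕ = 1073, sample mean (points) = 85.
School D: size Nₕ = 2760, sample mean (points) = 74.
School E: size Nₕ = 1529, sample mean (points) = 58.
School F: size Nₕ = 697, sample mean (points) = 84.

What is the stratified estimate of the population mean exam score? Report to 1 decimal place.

N = 8078; weights Wₕ = Nₕ/N = (0.0973, 0.1526, 0.1328, 0.3417, 0.1893, 0.0863).
x̄_st = Σ Wₕ·x̄ₕ = 0.0973·63 + 0.1526·88 + 0.1328·85 + 0.3417·74 + 0.1893·58 + 0.0863·84 ≈ 74.362...
→ 74.4.

74.4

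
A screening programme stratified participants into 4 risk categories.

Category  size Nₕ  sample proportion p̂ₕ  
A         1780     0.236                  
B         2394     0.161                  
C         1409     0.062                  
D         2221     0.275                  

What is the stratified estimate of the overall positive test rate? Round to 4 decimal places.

0.1927

N = 1780 + 2394 + 1409 + 2221 = 7804.
Overall proportion = Σ (Nₕ/N)·p̂ₕ.
Σ Nₕp̂ₕ = 420.08 + 385.434 + 87.358 + 610.775 = 1503.647.
1503.647 / 7804 = 0.192676... → 0.1927.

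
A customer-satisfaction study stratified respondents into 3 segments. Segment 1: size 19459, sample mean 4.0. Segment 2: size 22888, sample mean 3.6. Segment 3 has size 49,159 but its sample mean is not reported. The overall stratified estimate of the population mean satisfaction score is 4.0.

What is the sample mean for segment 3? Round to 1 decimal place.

N = 19459 + 22888 + 49159 = 91506.
Overall total = μ·N = 4.0·91506 = 366024.
Subtract the known strata: 19459·4.0 + 22888·3.6 = 160232.8.
Remaining total for segment 3: 366024 − 160232.8 = 205791.2.
Divide by its size: 205791.2 / 49159 = 4.186... → 4.2.

4.2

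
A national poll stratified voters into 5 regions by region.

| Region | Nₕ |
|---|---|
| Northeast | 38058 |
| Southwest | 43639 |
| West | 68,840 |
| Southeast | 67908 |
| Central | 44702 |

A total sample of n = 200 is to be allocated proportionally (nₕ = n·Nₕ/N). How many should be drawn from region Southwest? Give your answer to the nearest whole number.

Share of region Southwest = 43639/263147 = 0.16584.
Allocate 200 × 0.16584 = 33.167... → 33.

33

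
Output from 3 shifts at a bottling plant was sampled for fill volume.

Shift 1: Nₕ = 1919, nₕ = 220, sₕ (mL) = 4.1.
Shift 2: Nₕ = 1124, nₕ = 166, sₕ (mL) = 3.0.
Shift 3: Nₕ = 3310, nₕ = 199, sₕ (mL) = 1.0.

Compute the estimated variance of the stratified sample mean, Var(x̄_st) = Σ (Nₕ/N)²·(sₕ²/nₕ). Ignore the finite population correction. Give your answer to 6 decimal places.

0.010033

N = 6353; Wₕ = Nₕ/N.
shift 1: (1919/6353)²·4.1²/220 = 0.006971677
shift 2: (1124/6353)²·3.0²/166 = 0.001697107
shift 3: (3310/6353)²·1.0²/199 = 0.001364097
Sum = 0.010032881 → 0.010033.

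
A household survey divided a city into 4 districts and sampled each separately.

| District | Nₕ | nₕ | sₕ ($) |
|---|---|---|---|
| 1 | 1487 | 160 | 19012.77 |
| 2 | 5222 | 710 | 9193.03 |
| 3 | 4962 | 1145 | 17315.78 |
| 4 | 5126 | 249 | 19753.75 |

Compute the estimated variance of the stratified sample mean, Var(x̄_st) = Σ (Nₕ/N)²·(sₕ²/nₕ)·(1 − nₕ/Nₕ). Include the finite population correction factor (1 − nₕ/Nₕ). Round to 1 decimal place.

N = 16797. Term for each stratum: Wₕ²sₕ²/nₕ·(1−nₕ/Nₕ).
Var(x̄_st) = 15801.1703 + 9940.3464 + 17578.9976 + 138856.9661 = 182177.4805 → 182177.5.

182177.5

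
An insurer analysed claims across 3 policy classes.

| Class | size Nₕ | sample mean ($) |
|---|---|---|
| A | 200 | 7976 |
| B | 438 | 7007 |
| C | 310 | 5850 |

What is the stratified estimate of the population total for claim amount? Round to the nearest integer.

Estimate total by summing Nₕ·x̄ₕ over strata.
200·7976 + 438·7007 + 310·5850 = 1595200 + 3069066 + 1813500 = 6477766.

6477766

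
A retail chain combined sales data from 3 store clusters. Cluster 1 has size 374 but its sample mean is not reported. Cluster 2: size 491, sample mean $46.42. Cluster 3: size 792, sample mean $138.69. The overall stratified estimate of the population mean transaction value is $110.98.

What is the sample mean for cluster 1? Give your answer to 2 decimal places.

137.06

Σ Nₕx̄ₕ = N·μ, so 374·x̄_1 = 1657·110.98 − (491·46.42 + 792·138.69).
= 183893.86 − 132634.7 = 51259.16.
x̄_1 = 51259.16 / 374 = 137.0566... → 137.06.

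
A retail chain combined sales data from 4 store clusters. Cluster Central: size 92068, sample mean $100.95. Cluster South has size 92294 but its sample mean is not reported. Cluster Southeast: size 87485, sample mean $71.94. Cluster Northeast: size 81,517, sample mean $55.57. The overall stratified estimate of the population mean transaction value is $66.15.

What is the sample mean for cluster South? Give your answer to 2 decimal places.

N = 92068 + 92294 + 87485 + 81517 = 353364.
Overall total = μ·N = 66.15·353364 = 23375028.6.
Subtract the known strata: 92068·100.95 + 87485·71.94 + 81517·55.57 = 20117835.19.
Remaining total for cluster South: 23375028.6 − 20117835.19 = 3257193.41.
Divide by its size: 3257193.41 / 92294 = 35.2915... → 35.29.

35.29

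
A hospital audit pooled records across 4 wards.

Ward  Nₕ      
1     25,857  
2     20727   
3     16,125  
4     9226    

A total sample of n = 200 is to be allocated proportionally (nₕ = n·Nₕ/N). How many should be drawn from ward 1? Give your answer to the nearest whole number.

N = 25857 + 20727 + 16125 + 9226 = 71935.
n_1 = 200·25857/71935 = 71.890... → 72.

72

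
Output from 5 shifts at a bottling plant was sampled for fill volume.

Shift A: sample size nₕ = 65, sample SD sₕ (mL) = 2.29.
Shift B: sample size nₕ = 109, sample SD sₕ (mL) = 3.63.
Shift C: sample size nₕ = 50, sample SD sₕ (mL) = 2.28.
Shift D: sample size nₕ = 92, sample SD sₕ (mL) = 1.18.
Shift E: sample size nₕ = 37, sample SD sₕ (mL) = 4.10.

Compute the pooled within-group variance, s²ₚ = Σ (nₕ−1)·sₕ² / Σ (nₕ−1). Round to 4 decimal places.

A: (65−1)·2.29² = 64·5.2441 = 335.6224
B: (109−1)·3.63² = 108·13.1769 = 1423.1052
C: (50−1)·2.28² = 49·5.1984 = 254.7216
D: (92−1)·1.18² = 91·1.3924 = 126.7084
E: (37−1)·4.10² = 36·16.81 = 605.16
Numerator = 2745.3176; denominator = Σ(nₕ−1) = 348.
s²ₚ = 2745.3176/348 = 7.888844... → 7.8888.

7.8888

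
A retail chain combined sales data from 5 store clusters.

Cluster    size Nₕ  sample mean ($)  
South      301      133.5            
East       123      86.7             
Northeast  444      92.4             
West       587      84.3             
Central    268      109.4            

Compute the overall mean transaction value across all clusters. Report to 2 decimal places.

99.06

x̄_st = (Σ Nₕx̄ₕ) / (Σ Nₕ) = (301·133.5 + 123·86.7 + 444·92.4 + 587·84.3 + 268·109.4) / 1723
= 170676.5 / 1723 = 99.0577... → 99.06.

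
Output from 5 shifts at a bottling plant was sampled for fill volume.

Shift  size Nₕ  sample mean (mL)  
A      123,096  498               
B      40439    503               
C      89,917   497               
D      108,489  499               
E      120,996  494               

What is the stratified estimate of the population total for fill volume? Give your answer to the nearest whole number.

240239409

Estimate total by summing Nₕ·x̄ₕ over strata.
123096·498 + 40439·503 + 89917·497 + 108489·499 + 120996·494 = 61301808 + 20340817 + 44688749 + 54136011 + 59772024 = 240239409.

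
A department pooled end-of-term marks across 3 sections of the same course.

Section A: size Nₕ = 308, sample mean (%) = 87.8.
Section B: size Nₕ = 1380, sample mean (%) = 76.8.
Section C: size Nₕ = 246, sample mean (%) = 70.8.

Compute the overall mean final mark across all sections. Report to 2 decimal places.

77.79

N = 1934; weights Wₕ = Nₕ/N = (0.1593, 0.7135, 0.1272).
x̄_st = Σ Wₕ·x̄ₕ = 0.1593·87.8 + 0.7135·76.8 + 0.1272·70.8 ≈ 77.7886...
→ 77.79.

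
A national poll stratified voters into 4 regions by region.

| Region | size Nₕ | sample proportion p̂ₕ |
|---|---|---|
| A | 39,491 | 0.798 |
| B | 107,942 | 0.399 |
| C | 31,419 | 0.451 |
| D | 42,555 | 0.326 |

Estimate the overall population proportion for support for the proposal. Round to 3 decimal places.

0.464

Wₕ = Nₕ/N with N = 221407: 0.1784, 0.4875, 0.1419, 0.1922.
p̂_st = 0.1784·0.798 + 0.4875·0.399 + 0.1419·0.451 + 0.1922·0.326 ≈ 0.46352... → 0.464.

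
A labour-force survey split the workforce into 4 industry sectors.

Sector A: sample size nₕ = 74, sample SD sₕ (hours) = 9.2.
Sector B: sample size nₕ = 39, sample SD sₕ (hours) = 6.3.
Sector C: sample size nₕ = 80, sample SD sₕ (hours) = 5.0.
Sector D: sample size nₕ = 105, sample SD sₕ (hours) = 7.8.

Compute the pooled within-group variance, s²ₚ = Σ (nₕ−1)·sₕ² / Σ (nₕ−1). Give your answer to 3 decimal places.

A: (74−1)·9.2² = 73·84.64 = 6178.72
B: (39−1)·6.3² = 38·39.69 = 1508.22
C: (80−1)·5.0² = 79·25 = 1975
D: (105−1)·7.8² = 104·60.84 = 6327.36
Numerator = 15989.3; denominator = Σ(nₕ−1) = 294.
s²ₚ = 15989.3/294 = 54.38537... → 54.385.

54.385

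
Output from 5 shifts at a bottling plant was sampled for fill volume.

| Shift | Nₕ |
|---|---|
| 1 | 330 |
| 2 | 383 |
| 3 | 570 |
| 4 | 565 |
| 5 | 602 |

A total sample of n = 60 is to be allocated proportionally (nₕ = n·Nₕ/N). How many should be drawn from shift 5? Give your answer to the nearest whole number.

15

N = 330 + 383 + 570 + 565 + 602 = 2450.
n_5 = 60·602/2450 = 14.743... → 15.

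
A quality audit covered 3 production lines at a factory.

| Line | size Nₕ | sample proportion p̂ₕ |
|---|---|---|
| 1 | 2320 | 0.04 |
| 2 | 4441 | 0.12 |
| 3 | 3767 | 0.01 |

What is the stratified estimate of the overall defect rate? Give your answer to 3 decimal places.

0.063

N = 2320 + 4441 + 3767 = 10528.
Overall proportion = Σ (Nₕ/N)·p̂ₕ.
Σ Nₕp̂ₕ = 92.8 + 532.92 + 37.67 = 663.39.
663.39 / 10528 = 0.06301... → 0.063.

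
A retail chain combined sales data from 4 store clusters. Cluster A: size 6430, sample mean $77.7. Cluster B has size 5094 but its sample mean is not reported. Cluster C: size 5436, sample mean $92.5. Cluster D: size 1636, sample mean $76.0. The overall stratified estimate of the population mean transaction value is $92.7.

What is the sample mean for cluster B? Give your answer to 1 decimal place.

117.2

N = 6430 + 5094 + 5436 + 1636 = 18596.
Overall total = μ·N = 92.7·18596 = 1723849.2.
Subtract the known strata: 6430·77.7 + 5436·92.5 + 1636·76.0 = 1126777.
Remaining total for cluster B: 1723849.2 − 1126777 = 597072.2.
Divide by its size: 597072.2 / 5094 = 117.211... → 117.2.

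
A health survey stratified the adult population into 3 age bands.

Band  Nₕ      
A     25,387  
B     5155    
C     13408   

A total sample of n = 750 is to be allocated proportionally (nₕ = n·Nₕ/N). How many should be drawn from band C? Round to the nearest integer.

N = 25387 + 5155 + 13408 = 43950.
n_C = 750·13408/43950 = 228.805... → 229.

229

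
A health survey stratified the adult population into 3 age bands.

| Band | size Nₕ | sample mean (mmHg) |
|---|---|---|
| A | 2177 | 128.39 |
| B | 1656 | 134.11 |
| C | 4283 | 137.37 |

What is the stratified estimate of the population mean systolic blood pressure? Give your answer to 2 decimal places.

134.30

x̄_st = (Σ Nₕx̄ₕ) / (Σ Nₕ) = (2177·128.39 + 1656·134.11 + 4283·137.37) / 8116
= 1089946.9 / 8116 = 134.2961... → 134.30.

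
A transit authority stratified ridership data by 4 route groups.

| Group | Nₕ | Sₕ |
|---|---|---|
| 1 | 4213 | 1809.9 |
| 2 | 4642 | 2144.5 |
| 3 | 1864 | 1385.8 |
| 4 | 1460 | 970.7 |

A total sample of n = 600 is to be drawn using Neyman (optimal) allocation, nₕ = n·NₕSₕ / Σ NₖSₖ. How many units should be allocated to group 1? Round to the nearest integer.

1: NₕSₕ = 4213·1809.9 = 7625108.7
2: NₕSₕ = 4642·2144.5 = 9954769
3: NₕSₕ = 1864·1385.8 = 2583131.2
4: NₕSₕ = 1460·970.7 = 1417222
Σ NₕSₕ = 21580230.9.
n_1 = 600·7625108.7/21580230.9 = 212.003... → 212.

212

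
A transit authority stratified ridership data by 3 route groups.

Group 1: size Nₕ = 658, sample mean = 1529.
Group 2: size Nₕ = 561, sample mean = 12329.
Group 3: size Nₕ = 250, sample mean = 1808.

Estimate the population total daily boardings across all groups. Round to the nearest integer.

Population total = Σ Nₕ·x̄ₕ (each stratum's size times its mean).
658·1529 + 561·12329 + 250·1808 = 1006082 + 6916569 + 452000 = 8374651.

8374651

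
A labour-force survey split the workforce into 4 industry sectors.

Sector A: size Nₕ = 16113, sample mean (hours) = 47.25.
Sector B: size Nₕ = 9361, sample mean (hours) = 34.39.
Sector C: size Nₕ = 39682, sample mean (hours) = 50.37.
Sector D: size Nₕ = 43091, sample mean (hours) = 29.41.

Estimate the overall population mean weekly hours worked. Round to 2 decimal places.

x̄_st = (Σ Nₕx̄ₕ) / (Σ Nₕ) = (16113·47.25 + 9361·34.39 + 39682·50.37 + 43091·29.41) / 108247
= 4349352.69 / 108247 = 40.1799... → 40.18.

40.18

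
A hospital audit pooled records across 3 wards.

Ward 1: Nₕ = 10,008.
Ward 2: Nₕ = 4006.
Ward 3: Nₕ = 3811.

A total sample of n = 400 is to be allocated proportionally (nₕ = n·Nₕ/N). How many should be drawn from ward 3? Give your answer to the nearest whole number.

Share of ward 3 = 3811/17825 = 0.21380.
Allocate 400 × 0.21380 = 85.520... → 86.

86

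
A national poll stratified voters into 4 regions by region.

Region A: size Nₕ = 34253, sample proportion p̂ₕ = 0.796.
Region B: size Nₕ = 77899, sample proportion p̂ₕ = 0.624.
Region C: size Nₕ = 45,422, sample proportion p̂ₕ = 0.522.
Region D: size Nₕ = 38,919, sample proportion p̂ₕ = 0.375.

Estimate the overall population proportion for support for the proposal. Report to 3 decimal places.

0.581

N = 34253 + 77899 + 45422 + 38919 = 196493.
Overall proportion = Σ (Nₕ/N)·p̂ₕ.
Σ Nₕp̂ₕ = 27265.388 + 48608.976 + 23710.284 + 14594.625 = 114179.273.
114179.273 / 196493 = 0.58109... → 0.581.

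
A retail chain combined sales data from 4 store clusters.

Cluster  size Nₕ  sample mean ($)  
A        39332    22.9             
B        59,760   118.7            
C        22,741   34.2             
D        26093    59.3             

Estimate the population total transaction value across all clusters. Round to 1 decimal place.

Estimate total by summing Nₕ·x̄ₕ over strata.
39332·22.9 + 59760·118.7 + 22741·34.2 + 26093·59.3 = 900702.8 + 7093512 + 777742.2 + 1547314.9 = 10319271.9.

10319271.9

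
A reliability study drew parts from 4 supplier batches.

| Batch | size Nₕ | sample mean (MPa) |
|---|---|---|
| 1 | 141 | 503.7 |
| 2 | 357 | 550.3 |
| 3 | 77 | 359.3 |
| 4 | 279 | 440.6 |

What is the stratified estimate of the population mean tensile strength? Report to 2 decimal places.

N = 854; weights Wₕ = Nₕ/N = (0.1651, 0.4180, 0.0902, 0.3267).
x̄_st = Σ Wₕ·x̄ₕ = 0.1651·503.7 + 0.4180·550.3 + 0.0902·359.3 + 0.3267·440.6 ≈ 489.5460...
→ 489.55.

489.55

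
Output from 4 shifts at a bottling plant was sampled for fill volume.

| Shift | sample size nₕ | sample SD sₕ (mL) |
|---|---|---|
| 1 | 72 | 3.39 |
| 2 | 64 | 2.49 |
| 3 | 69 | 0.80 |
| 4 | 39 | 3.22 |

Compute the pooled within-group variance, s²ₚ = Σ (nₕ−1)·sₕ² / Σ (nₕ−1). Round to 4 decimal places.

6.8503

Degrees of freedom: 71 + 63 + 68 + 38 = 240.
Σ(nₕ−1)sₕ² = 71·11.4921 + 63·6.2001 + 68·0.64 + 38·10.3684 = 1644.0646.
s²ₚ = 1644.0646 / 240 = 6.850269... → 6.8503.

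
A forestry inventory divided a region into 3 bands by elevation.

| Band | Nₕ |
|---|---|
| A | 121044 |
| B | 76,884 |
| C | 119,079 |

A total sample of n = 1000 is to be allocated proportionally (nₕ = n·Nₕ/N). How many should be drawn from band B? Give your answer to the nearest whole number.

Share of band B = 76884/317007 = 0.24253.
Allocate 1000 × 0.24253 = 242.531... → 243.

243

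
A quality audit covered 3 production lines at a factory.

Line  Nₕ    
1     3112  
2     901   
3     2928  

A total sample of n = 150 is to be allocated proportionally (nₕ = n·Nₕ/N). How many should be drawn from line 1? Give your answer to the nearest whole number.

Share of line 1 = 3112/6941 = 0.44835.
Allocate 150 × 0.44835 = 67.253... → 67.

67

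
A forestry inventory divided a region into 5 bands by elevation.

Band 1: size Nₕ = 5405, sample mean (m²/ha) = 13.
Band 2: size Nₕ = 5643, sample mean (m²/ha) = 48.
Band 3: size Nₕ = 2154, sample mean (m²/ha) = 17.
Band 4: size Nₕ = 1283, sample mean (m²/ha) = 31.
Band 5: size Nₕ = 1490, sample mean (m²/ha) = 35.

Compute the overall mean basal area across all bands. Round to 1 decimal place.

N = 5405 + 5643 + 2154 + 1283 + 1490 = 15975.
Weight each subgroup mean by Nₕ/N and sum.
Σ Nₕx̄ₕ = 5405·13 + 5643·48 + 2154·17 + 1283·31 + 1490·35 = 70265 + 270864 + 36618 + 39773 + 52150 = 469670.
Divide by N: 469670 / 15975 = 29.400... → 29.4.

29.4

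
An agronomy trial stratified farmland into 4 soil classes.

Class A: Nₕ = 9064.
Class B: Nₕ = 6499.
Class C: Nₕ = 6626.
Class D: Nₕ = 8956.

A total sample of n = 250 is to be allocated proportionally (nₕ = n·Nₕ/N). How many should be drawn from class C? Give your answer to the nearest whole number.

N = 9064 + 6499 + 6626 + 8956 = 31145.
n_C = 250·6626/31145 = 53.187... → 53.

53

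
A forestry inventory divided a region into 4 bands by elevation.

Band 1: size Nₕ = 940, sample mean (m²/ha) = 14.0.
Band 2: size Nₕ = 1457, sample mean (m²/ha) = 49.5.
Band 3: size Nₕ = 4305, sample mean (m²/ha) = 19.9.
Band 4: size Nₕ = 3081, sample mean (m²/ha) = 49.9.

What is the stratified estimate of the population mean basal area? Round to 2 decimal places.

33.19

N = 940 + 1457 + 4305 + 3081 = 9783.
Overall mean = Σ (Nₕ/N)·x̄ₕ — weight by population share, not a simple average.
Σ Nₕx̄ₕ = 940·14.0 + 1457·49.5 + 4305·19.9 + 3081·49.9 = 13160 + 72121.5 + 85669.5 + 153741.9 = 324692.9.
Divide by N: 324692.9 / 9783 = 33.1895... → 33.19.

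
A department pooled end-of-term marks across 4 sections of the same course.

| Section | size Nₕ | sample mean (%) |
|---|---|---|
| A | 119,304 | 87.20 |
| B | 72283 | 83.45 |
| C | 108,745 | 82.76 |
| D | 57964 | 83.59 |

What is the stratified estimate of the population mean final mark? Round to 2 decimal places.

84.51

N = 119304 + 72283 + 108745 + 57964 = 358296.
Weight each subgroup mean by Nₕ/N and sum.
Σ Nₕx̄ₕ = 119304·87.20 + 72283·83.45 + 108745·82.76 + 57964·83.59 = 10403308.8 + 6032016.35 + 8999736.2 + 4845210.76 = 30280272.11.
Divide by N: 30280272.11 / 358296 = 84.5119... → 84.51.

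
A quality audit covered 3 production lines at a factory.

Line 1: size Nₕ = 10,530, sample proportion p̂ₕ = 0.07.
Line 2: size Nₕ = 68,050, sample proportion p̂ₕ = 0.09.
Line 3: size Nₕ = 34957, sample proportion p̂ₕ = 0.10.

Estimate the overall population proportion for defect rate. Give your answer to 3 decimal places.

0.091

Wₕ = Nₕ/N with N = 113537: 0.0927, 0.5994, 0.3079.
p̂_st = 0.0927·0.07 + 0.5994·0.09 + 0.3079·0.10 ≈ 0.09122... → 0.091.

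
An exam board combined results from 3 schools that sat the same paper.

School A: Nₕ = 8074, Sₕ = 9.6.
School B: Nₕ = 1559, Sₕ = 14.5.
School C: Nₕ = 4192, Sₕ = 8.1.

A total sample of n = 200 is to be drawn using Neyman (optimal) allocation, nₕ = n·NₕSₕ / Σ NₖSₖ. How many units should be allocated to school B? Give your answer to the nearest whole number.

A: NₕSₕ = 8074·9.6 = 77510.4
B: NₕSₕ = 1559·14.5 = 22605.5
C: NₕSₕ = 4192·8.1 = 33955.2
Σ NₕSₕ = 134071.1.
n_B = 200·22605.5/134071.1 = 33.722... → 34.

34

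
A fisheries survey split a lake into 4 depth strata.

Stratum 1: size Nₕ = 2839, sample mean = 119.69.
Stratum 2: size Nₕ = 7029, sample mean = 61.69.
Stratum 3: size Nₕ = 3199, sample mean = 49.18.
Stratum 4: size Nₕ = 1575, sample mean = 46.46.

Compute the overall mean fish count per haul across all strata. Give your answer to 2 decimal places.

68.56

N = 2839 + 7029 + 3199 + 1575 = 14642.
Overall mean = Σ (Nₕ/N)·x̄ₕ — weight by population share, not a simple average.
Σ Nₕx̄ₕ = 2839·119.69 + 7029·61.69 + 3199·49.18 + 1575·46.46 = 339799.91 + 433619.01 + 157326.82 + 73174.5 = 1003920.24.
Divide by N: 1003920.24 / 14642 = 68.5644... → 68.56.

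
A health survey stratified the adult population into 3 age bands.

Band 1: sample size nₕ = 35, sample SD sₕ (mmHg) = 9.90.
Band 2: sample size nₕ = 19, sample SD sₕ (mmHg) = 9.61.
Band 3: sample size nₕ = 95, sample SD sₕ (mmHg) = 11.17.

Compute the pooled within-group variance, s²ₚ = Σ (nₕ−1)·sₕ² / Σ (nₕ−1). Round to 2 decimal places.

1: (35−1)·9.90² = 34·98.01 = 3332.34
2: (19−1)·9.61² = 18·92.3521 = 1662.3378
3: (95−1)·11.17² = 94·124.7689 = 11728.2766
Numerator = 16722.9544; denominator = Σ(nₕ−1) = 146.
s²ₚ = 16722.9544/146 = 114.5408... → 114.54.

114.54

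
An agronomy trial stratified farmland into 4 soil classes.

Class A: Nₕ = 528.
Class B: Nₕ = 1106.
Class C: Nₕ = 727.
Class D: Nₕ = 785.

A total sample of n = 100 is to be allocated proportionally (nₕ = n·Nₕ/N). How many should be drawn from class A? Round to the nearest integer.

Share of class A = 528/3146 = 0.16783.
Allocate 100 × 0.16783 = 16.783... → 17.

17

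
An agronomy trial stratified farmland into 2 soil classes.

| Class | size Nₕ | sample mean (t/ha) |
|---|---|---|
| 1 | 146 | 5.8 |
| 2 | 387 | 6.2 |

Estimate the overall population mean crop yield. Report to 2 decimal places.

6.09

x̄_st = (Σ Nₕx̄ₕ) / (Σ Nₕ) = (146·5.8 + 387·6.2) / 533
= 3246.2 / 533 = 6.0904... → 6.09.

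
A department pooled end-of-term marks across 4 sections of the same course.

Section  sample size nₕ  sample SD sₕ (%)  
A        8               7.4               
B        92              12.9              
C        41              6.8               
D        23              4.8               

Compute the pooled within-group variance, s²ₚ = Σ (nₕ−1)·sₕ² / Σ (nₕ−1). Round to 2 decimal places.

Degrees of freedom: 7 + 91 + 40 + 22 = 160.
Σ(nₕ−1)sₕ² = 7·54.76 + 91·166.41 + 40·46.24 + 22·23.04 = 17883.11.
s²ₚ = 17883.11 / 160 = 111.7694... → 111.77.

111.77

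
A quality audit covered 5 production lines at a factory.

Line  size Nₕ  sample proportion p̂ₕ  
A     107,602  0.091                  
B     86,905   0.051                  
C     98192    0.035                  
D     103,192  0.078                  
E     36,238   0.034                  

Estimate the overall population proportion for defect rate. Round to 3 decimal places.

0.062

N = 107602 + 86905 + 98192 + 103192 + 36238 = 432129.
Overall proportion = Σ (Nₕ/N)·p̂ₕ.
Σ Nₕp̂ₕ = 9791.782 + 4432.155 + 3436.72 + 8048.976 + 1232.092 = 26941.725.
26941.725 / 432129 = 0.06235... → 0.062.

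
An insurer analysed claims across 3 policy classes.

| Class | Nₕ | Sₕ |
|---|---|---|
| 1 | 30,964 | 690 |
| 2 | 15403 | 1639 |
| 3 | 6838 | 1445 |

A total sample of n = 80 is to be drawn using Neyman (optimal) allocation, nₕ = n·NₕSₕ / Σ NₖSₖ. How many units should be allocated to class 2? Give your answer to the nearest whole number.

1: NₕSₕ = 30964·690 = 21365160
2: NₕSₕ = 15403·1639 = 25245517
3: NₕSₕ = 6838·1445 = 9880910
Σ NₕSₕ = 56491587.
n_2 = 80·25245517/56491587 = 35.751... → 36.

36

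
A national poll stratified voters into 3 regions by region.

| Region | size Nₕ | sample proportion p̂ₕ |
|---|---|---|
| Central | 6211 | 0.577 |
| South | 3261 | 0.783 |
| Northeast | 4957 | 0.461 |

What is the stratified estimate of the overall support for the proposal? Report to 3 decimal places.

N = 6211 + 3261 + 4957 = 14429.
Overall proportion = Σ (Nₕ/N)·p̂ₕ.
Σ Nₕp̂ₕ = 3583.747 + 2553.363 + 2285.177 = 8422.287.
8422.287 / 14429 = 0.58371... → 0.584.

0.584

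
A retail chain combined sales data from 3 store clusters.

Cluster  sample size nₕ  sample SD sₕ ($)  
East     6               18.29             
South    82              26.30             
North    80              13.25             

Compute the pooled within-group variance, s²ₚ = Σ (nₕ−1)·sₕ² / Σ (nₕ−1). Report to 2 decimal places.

Degrees of freedom: 5 + 81 + 79 = 165.
Σ(nₕ−1)sₕ² = 5·334.5241 + 81·691.69 + 79·175.5625 = 71568.948.
s²ₚ = 71568.948 / 165 = 433.7512 → 433.75.

433.75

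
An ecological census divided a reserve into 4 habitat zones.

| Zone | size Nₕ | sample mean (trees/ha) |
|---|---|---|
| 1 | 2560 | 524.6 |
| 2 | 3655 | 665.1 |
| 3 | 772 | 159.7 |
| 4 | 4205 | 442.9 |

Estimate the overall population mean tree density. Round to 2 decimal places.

514.62

N = 2560 + 3655 + 772 + 4205 = 11192.
The stratified mean weights each stratum mean by its population share Nₕ/N.
Σ Nₕx̄ₕ = 2560·524.6 + 3655·665.1 + 772·159.7 + 4205·442.9 = 1342976 + 2430940.5 + 123288.4 + 1862394.5 = 5759599.4.
Divide by N: 5759599.4 / 11192 = 514.6175... → 514.62.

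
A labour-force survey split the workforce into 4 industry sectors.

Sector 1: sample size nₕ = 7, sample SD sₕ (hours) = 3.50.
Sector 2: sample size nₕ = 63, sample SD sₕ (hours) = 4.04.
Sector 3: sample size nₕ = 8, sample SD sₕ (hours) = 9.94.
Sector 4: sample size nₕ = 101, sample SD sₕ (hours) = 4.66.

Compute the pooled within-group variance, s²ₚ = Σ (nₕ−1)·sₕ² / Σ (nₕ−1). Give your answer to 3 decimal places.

Degrees of freedom: 6 + 62 + 7 + 100 = 175.
Σ(nₕ−1)sₕ² = 6·12.25 + 62·16.3216 + 7·98.8036 + 100·21.7156 = 3948.6244.
s²ₚ = 3948.6244 / 175 = 22.56357... → 22.564.

22.564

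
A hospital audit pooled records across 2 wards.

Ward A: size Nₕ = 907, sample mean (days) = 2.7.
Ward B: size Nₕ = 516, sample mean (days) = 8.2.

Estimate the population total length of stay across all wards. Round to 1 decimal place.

A: 907·2.7 = 2448.9
B: 516·8.2 = 4231.2
τ̂ = Σ Nₕx̄ₕ = 6680.1.

6680.1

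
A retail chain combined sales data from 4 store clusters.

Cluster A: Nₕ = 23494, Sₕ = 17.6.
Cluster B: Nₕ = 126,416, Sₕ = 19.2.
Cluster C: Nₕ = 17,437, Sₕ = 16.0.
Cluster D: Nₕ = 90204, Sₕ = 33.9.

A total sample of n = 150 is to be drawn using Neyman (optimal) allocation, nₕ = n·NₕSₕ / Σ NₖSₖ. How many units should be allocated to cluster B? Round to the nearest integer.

Σ NₕSₕ = 23494·17.6 + 126416·19.2 + 17437·16.0 + 90204·33.9 = 6177589.2.
Share for B: 2427187.2/6177589.2 = 0.39290.
n_B = 150 × 0.39290 = 58.935... → 59.

59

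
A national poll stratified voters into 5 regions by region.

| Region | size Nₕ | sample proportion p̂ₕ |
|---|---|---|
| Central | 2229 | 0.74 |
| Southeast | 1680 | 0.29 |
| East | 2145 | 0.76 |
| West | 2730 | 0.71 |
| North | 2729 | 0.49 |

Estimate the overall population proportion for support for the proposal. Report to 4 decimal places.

Wₕ = Nₕ/N with N = 11513: 0.1936, 0.1459, 0.1863, 0.2371, 0.2370.
p̂_st = 0.1936·0.74 + 0.1459·0.29 + 0.1863·0.76 + 0.2371·0.71 + 0.2370·0.49 ≈ 0.611689... → 0.6117.

0.6117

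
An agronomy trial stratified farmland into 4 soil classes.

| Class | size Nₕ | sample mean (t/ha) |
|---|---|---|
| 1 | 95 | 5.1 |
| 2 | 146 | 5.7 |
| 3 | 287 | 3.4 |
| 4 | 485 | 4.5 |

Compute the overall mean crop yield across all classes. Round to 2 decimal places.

x̄_st = (Σ Nₕx̄ₕ) / (Σ Nₕ) = (95·5.1 + 146·5.7 + 287·3.4 + 485·4.5) / 1013
= 4475 / 1013 = 4.4176... → 4.42.

4.42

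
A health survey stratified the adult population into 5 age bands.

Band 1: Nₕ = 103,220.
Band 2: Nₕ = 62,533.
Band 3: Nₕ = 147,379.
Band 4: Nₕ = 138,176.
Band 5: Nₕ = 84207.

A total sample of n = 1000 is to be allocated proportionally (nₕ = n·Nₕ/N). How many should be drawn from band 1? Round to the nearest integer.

N = 103220 + 62533 + 147379 + 138176 + 84207 = 535515.
n_1 = 1000·103220/535515 = 192.749... → 193.

193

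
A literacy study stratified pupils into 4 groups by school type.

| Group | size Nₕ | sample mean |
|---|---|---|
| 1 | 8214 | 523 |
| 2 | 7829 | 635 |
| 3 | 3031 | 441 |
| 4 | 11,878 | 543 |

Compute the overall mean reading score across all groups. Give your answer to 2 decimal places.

N = 30952; weights Wₕ = Nₕ/N = (0.2654, 0.2529, 0.0979, 0.3838).
x̄_st = Σ Wₕ·x̄ₕ = 0.2654·523 + 0.2529·635 + 0.0979·441 + 0.3838·543 ≈ 550.9745...
→ 550.97.

550.97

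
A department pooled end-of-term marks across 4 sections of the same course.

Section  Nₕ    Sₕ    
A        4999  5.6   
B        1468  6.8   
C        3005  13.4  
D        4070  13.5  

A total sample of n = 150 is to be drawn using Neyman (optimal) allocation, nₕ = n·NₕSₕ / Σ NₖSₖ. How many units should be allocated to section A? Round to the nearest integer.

A: NₕSₕ = 4999·5.6 = 27994.4
B: NₕSₕ = 1468·6.8 = 9982.4
C: NₕSₕ = 3005·13.4 = 40267
D: NₕSₕ = 4070·13.5 = 54945
Σ NₕSₕ = 133188.8.
n_A = 150·27994.4/133188.8 = 31.528... → 32.

32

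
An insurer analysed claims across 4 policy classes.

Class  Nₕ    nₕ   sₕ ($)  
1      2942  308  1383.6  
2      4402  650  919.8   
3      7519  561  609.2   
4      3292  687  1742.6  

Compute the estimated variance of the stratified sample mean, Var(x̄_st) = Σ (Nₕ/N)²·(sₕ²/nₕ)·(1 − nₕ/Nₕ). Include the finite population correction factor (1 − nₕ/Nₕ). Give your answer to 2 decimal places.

431.36

N = 18155; Wₕ = Nₕ/N.
class 1: (2942/18155)²·1383.6²/308·(1 − 308/2942) = 146.12897
class 2: (4402/18155)²·919.8²/650·(1 − 650/4402) = 65.22196
class 3: (7519/18155)²·609.2²/561·(1 − 561/7519) = 105.00475
class 4: (3292/18155)²·1742.6²/687·(1 − 687/3292) = 115.00421
Sum = 431.35988 → 431.36.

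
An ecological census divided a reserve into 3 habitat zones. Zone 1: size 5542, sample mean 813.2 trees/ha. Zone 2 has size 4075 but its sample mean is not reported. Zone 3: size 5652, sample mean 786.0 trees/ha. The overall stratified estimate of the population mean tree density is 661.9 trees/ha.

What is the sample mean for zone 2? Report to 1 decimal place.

N = 5542 + 4075 + 5652 = 15269.
Overall total = μ·N = 661.9·15269 = 10106551.1.
Subtract the known strata: 5542·813.2 + 5652·786.0 = 8949226.4.
Remaining total for zone 2: 10106551.1 − 8949226.4 = 1157324.7.
Divide by its size: 1157324.7 / 4075 = 284.006... → 284.0.

284.0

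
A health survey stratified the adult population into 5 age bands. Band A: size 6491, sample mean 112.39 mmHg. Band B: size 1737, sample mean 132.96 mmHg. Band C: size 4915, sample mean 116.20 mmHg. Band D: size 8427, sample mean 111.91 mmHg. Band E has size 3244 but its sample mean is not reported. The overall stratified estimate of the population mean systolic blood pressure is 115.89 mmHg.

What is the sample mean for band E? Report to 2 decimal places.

123.62

Σ Nₕx̄ₕ = N·μ, so 3244·x̄_E = 24814·115.89 − (6491·112.39 + 1737·132.96 + 4915·116.20 + 8427·111.91).
= 2875694.46 − 2474663.58 = 401030.88.
x̄_E = 401030.88 / 3244 = 123.6223... → 123.62.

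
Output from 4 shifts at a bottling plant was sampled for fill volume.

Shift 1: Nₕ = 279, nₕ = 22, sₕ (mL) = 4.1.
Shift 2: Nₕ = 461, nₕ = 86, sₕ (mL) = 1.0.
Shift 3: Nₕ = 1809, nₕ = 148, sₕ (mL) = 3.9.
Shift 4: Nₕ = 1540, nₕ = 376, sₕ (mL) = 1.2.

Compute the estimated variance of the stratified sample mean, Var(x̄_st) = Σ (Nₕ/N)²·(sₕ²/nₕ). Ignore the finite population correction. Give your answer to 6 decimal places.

N = 4089; Wₕ = Nₕ/N.
shift 1: (279/4089)²·4.1²/22 = 0.003557290
shift 2: (461/4089)²·1.0²/86 = 0.000147798
shift 3: (1809/4089)²·3.9²/148 = 0.020114554
shift 4: (1540/4089)²·1.2²/376 = 0.000543228
Sum = 0.024362870 → 0.024363.

0.024363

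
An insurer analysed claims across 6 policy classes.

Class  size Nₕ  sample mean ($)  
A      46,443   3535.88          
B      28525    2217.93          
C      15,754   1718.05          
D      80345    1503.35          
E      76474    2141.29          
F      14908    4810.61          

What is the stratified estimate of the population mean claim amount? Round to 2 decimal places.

x̄_st = (Σ Nₕx̄ₕ) / (Σ Nₕ) = (46443·3535.88 + 28525·2217.93 + 15754·1718.05 + 80345·1503.35 + 76474·2141.29 + 14908·4810.61) / 262449
= 610805728.88 / 262449 = 2327.3311... → 2327.33.

2327.33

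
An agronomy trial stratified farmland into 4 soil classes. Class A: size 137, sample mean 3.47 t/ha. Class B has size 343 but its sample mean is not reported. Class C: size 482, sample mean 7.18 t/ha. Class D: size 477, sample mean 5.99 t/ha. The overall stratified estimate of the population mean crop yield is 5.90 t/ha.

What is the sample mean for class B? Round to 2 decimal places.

N = 137 + 343 + 482 + 477 = 1439.
Overall total = μ·N = 5.90·1439 = 8490.1.
Subtract the known strata: 137·3.47 + 482·7.18 + 477·5.99 = 6793.38.
Remaining total for class B: 8490.1 − 6793.38 = 1696.72.
Divide by its size: 1696.72 / 343 = 4.9467... → 4.95.

4.95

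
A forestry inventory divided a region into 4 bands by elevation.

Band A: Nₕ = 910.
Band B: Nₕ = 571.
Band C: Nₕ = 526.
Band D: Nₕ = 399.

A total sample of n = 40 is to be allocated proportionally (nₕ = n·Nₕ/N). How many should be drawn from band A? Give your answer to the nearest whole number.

15

Share of band A = 910/2406 = 0.37822.
Allocate 40 × 0.37822 = 15.129... → 15.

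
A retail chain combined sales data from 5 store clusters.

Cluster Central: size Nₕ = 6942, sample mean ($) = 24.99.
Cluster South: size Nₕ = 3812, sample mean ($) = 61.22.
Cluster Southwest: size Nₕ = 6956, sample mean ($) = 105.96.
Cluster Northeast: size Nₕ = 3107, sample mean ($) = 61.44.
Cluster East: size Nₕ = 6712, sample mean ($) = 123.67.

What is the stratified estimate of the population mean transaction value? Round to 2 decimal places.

78.64

N = 6942 + 3812 + 6956 + 3107 + 6712 = 27529.
Weight each subgroup mean by Nₕ/N and sum.
Σ Nₕx̄ₕ = 6942·24.99 + 3812·61.22 + 6956·105.96 + 3107·61.44 + 6712·123.67 = 173480.58 + 233370.64 + 737057.76 + 190894.08 + 830073.04 = 2164876.1.
Divide by N: 2164876.1 / 27529 = 78.6398... → 78.64.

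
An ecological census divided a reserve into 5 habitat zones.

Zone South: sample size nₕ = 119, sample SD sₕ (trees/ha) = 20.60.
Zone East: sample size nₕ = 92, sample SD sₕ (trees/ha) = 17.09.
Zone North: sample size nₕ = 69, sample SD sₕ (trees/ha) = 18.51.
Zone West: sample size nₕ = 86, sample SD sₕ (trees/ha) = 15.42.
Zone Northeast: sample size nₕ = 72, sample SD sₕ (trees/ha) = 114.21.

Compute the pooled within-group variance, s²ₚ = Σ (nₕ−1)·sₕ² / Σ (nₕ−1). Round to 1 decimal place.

2416.4

South: (119−1)·20.60² = 118·424.36 = 50074.48
East: (92−1)·17.09² = 91·292.0681 = 26578.1971
North: (69−1)·18.51² = 68·342.6201 = 23298.1668
West: (86−1)·15.42² = 85·237.7764 = 20210.994
Northeast: (72−1)·114.21² = 71·13043.9241 = 926118.6111
Numerator = 1046280.449; denominator = Σ(nₕ−1) = 433.
s²ₚ = 1046280.449/433 = 2416.352... → 2416.4.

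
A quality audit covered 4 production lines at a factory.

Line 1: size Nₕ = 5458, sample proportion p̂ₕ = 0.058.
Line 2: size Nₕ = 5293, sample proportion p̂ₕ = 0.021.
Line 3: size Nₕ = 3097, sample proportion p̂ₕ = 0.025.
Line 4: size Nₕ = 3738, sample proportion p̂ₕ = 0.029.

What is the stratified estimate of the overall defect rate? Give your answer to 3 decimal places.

Wₕ = Nₕ/N with N = 17586: 0.3104, 0.3010, 0.1761, 0.2126.
p̂_st = 0.3104·0.058 + 0.3010·0.021 + 0.1761·0.025 + 0.2126·0.029 ≈ 0.03489... → 0.035.

0.035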